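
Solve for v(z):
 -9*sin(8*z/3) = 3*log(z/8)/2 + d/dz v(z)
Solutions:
 v(z) = C1 - 3*z*log(z)/2 + 3*z/2 + 9*z*log(2)/2 + 27*cos(8*z/3)/8


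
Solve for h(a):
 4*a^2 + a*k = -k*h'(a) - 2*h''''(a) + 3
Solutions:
 h(a) = C1 + C2*exp(2^(2/3)*a*(-k)^(1/3)/2) + C3*exp(2^(2/3)*a*(-k)^(1/3)*(-1 + sqrt(3)*I)/4) + C4*exp(-2^(2/3)*a*(-k)^(1/3)*(1 + sqrt(3)*I)/4) - 4*a^3/(3*k) - a^2/2 + 3*a/k


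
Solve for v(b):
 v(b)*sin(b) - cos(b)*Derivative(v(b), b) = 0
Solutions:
 v(b) = C1/cos(b)


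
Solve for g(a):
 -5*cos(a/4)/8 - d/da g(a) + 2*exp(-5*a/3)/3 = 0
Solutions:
 g(a) = C1 - 5*sin(a/4)/2 - 2*exp(-5*a/3)/5


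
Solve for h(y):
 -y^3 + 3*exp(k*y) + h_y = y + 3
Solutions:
 h(y) = C1 + y^4/4 + y^2/2 + 3*y - 3*exp(k*y)/k


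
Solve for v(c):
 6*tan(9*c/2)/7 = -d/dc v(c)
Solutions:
 v(c) = C1 + 4*log(cos(9*c/2))/21


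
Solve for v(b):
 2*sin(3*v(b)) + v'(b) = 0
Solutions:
 v(b) = -acos((-C1 - exp(12*b))/(C1 - exp(12*b)))/3 + 2*pi/3
 v(b) = acos((-C1 - exp(12*b))/(C1 - exp(12*b)))/3


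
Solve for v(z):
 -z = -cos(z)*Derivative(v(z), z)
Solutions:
 v(z) = C1 + Integral(z/cos(z), z)


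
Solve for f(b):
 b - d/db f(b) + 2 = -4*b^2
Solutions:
 f(b) = C1 + 4*b^3/3 + b^2/2 + 2*b


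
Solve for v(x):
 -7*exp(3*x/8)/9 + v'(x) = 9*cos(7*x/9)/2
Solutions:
 v(x) = C1 + 56*exp(3*x/8)/27 + 81*sin(7*x/9)/14


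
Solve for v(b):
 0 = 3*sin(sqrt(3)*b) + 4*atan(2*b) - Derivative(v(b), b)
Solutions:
 v(b) = C1 + 4*b*atan(2*b) - log(4*b^2 + 1) - sqrt(3)*cos(sqrt(3)*b)


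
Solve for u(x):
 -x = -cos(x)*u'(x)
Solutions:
 u(x) = C1 + Integral(x/cos(x), x)


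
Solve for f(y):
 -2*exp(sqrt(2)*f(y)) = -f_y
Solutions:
 f(y) = sqrt(2)*(2*log(-1/(C1 + 2*y)) - log(2))/4


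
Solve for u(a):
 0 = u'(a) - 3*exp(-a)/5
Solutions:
 u(a) = C1 - 3*exp(-a)/5


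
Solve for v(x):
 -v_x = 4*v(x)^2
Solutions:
 v(x) = 1/(C1 + 4*x)


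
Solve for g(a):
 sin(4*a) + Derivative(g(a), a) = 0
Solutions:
 g(a) = C1 + cos(4*a)/4


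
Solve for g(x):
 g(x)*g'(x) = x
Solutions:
 g(x) = -sqrt(C1 + x^2)
 g(x) = sqrt(C1 + x^2)


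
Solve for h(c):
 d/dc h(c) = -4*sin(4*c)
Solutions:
 h(c) = C1 + cos(4*c)


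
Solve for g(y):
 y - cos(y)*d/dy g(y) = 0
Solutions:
 g(y) = C1 + Integral(y/cos(y), y)


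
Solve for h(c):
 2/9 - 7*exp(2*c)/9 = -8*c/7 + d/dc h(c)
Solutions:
 h(c) = C1 + 4*c^2/7 + 2*c/9 - 7*exp(2*c)/18


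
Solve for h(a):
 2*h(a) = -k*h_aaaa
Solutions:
 h(a) = C1*exp(-2^(1/4)*a*(-1/k)^(1/4)) + C2*exp(2^(1/4)*a*(-1/k)^(1/4)) + C3*exp(-2^(1/4)*I*a*(-1/k)^(1/4)) + C4*exp(2^(1/4)*I*a*(-1/k)^(1/4))


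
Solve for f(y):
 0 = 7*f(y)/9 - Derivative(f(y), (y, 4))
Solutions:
 f(y) = C1*exp(-sqrt(3)*7^(1/4)*y/3) + C2*exp(sqrt(3)*7^(1/4)*y/3) + C3*sin(sqrt(3)*7^(1/4)*y/3) + C4*cos(sqrt(3)*7^(1/4)*y/3)


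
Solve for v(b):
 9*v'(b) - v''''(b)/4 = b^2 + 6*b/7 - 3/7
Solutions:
 v(b) = C1 + C4*exp(6^(2/3)*b) + b^3/27 + b^2/21 - b/21 + (C2*sin(3*2^(2/3)*3^(1/6)*b/2) + C3*cos(3*2^(2/3)*3^(1/6)*b/2))*exp(-6^(2/3)*b/2)


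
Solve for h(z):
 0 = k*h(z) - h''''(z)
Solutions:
 h(z) = C1*exp(-k^(1/4)*z) + C2*exp(k^(1/4)*z) + C3*exp(-I*k^(1/4)*z) + C4*exp(I*k^(1/4)*z)


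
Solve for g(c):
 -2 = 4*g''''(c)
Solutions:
 g(c) = C1 + C2*c + C3*c^2 + C4*c^3 - c^4/48


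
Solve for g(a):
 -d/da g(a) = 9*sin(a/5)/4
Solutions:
 g(a) = C1 + 45*cos(a/5)/4


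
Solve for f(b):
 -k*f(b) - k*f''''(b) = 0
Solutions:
 f(b) = (C1*sin(sqrt(2)*b/2) + C2*cos(sqrt(2)*b/2))*exp(-sqrt(2)*b/2) + (C3*sin(sqrt(2)*b/2) + C4*cos(sqrt(2)*b/2))*exp(sqrt(2)*b/2)


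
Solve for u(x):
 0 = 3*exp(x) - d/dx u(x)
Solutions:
 u(x) = C1 + 3*exp(x)


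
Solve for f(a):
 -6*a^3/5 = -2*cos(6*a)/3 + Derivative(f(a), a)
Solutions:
 f(a) = C1 - 3*a^4/10 + sin(6*a)/9


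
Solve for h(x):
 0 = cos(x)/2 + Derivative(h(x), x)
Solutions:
 h(x) = C1 - sin(x)/2


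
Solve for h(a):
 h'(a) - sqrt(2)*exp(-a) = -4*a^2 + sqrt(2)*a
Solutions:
 h(a) = C1 - 4*a^3/3 + sqrt(2)*a^2/2 - sqrt(2)*exp(-a)


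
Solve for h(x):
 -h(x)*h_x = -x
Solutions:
 h(x) = -sqrt(C1 + x^2)
 h(x) = sqrt(C1 + x^2)


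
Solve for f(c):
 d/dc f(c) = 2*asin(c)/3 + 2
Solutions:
 f(c) = C1 + 2*c*asin(c)/3 + 2*c + 2*sqrt(1 - c^2)/3


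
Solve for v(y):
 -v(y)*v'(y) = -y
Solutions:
 v(y) = -sqrt(C1 + y^2)
 v(y) = sqrt(C1 + y^2)


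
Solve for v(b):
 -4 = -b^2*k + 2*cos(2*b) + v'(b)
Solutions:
 v(b) = C1 + b^3*k/3 - 4*b - sin(2*b)


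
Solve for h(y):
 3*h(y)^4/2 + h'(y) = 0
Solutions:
 h(y) = 2^(1/3)*(1/(C1 + 9*y))^(1/3)
 h(y) = 2^(1/3)*(-3^(2/3) - 3*3^(1/6)*I)*(1/(C1 + 3*y))^(1/3)/6
 h(y) = 2^(1/3)*(-3^(2/3) + 3*3^(1/6)*I)*(1/(C1 + 3*y))^(1/3)/6


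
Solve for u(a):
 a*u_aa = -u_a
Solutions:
 u(a) = C1 + C2*log(a)


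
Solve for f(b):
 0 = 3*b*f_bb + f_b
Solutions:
 f(b) = C1 + C2*b^(2/3)


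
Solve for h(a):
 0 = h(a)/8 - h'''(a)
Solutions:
 h(a) = C3*exp(a/2) + (C1*sin(sqrt(3)*a/4) + C2*cos(sqrt(3)*a/4))*exp(-a/4)


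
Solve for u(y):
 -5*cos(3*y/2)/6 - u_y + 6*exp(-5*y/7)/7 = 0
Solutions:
 u(y) = C1 - 5*sin(3*y/2)/9 - 6*exp(-5*y/7)/5


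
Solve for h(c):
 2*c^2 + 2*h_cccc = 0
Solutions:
 h(c) = C1 + C2*c + C3*c^2 + C4*c^3 - c^6/360


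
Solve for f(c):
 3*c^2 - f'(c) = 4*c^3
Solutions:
 f(c) = C1 - c^4 + c^3


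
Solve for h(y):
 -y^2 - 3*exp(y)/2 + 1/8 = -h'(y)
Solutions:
 h(y) = C1 + y^3/3 - y/8 + 3*exp(y)/2


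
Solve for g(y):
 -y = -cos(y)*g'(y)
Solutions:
 g(y) = C1 + Integral(y/cos(y), y)


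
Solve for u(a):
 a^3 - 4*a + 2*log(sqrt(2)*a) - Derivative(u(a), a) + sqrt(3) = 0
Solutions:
 u(a) = C1 + a^4/4 - 2*a^2 + 2*a*log(a) - 2*a + a*log(2) + sqrt(3)*a


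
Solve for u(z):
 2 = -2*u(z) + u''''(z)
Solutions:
 u(z) = C1*exp(-2^(1/4)*z) + C2*exp(2^(1/4)*z) + C3*sin(2^(1/4)*z) + C4*cos(2^(1/4)*z) - 1


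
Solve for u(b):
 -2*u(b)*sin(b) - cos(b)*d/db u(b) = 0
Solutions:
 u(b) = C1*cos(b)^2


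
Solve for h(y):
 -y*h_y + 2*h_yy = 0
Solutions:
 h(y) = C1 + C2*erfi(y/2)


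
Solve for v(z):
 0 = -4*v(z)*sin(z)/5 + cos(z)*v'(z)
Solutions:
 v(z) = C1/cos(z)^(4/5)


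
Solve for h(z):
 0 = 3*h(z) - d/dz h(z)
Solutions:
 h(z) = C1*exp(3*z)


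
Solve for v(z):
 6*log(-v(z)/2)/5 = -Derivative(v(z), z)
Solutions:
 5*Integral(1/(log(-_y) - log(2)), (_y, v(z)))/6 = C1 - z


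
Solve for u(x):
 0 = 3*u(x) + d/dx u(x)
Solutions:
 u(x) = C1*exp(-3*x)


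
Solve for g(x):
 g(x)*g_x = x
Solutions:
 g(x) = -sqrt(C1 + x^2)
 g(x) = sqrt(C1 + x^2)


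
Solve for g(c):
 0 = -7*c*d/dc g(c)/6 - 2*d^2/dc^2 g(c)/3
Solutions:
 g(c) = C1 + C2*erf(sqrt(14)*c/4)


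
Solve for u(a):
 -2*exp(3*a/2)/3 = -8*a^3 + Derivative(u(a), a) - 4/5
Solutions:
 u(a) = C1 + 2*a^4 + 4*a/5 - 4*exp(3*a/2)/9


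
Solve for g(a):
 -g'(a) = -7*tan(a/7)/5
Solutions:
 g(a) = C1 - 49*log(cos(a/7))/5


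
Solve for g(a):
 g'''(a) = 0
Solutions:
 g(a) = C1 + C2*a + C3*a^2


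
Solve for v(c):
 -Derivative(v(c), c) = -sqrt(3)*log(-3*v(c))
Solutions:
 -sqrt(3)*Integral(1/(log(-_y) + log(3)), (_y, v(c)))/3 = C1 - c


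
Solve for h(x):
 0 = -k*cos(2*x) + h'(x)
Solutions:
 h(x) = C1 + k*sin(2*x)/2


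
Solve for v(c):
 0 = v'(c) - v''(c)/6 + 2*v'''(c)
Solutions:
 v(c) = C1 + (C2*sin(sqrt(287)*c/24) + C3*cos(sqrt(287)*c/24))*exp(c/24)


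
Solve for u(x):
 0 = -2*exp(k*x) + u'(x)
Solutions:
 u(x) = C1 + 2*exp(k*x)/k


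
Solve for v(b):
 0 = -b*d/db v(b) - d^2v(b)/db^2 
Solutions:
 v(b) = C1 + C2*erf(sqrt(2)*b/2)


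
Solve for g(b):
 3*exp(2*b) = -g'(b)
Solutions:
 g(b) = C1 - 3*exp(2*b)/2


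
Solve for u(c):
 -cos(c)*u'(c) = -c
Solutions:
 u(c) = C1 + Integral(c/cos(c), c)


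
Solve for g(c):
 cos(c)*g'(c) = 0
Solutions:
 g(c) = C1


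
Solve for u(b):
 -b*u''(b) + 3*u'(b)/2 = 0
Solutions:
 u(b) = C1 + C2*b^(5/2)


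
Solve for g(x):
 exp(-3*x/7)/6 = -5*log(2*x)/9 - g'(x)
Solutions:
 g(x) = C1 - 5*x*log(x)/9 + 5*x*(1 - log(2))/9 + 7*exp(-3*x/7)/18


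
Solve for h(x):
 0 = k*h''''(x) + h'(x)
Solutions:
 h(x) = C1 + C2*exp(x*(-1/k)^(1/3)) + C3*exp(x*(-1/k)^(1/3)*(-1 + sqrt(3)*I)/2) + C4*exp(-x*(-1/k)^(1/3)*(1 + sqrt(3)*I)/2)


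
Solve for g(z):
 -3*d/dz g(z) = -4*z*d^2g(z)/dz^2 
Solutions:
 g(z) = C1 + C2*z^(7/4)


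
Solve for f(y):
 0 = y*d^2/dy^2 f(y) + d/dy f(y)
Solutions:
 f(y) = C1 + C2*log(y)


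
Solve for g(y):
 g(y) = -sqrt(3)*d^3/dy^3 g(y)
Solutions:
 g(y) = C3*exp(-3^(5/6)*y/3) + (C1*sin(3^(1/3)*y/2) + C2*cos(3^(1/3)*y/2))*exp(3^(5/6)*y/6)


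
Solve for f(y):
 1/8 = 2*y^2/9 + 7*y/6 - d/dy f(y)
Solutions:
 f(y) = C1 + 2*y^3/27 + 7*y^2/12 - y/8


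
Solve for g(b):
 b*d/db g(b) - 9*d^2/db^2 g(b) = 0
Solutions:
 g(b) = C1 + C2*erfi(sqrt(2)*b/6)


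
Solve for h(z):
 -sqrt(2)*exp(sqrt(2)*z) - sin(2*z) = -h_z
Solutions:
 h(z) = C1 + exp(sqrt(2)*z) - cos(2*z)/2


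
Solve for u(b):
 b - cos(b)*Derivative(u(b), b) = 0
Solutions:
 u(b) = C1 + Integral(b/cos(b), b)


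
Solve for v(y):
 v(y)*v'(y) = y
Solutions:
 v(y) = -sqrt(C1 + y^2)
 v(y) = sqrt(C1 + y^2)


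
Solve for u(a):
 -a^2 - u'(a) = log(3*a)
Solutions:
 u(a) = C1 - a^3/3 - a*log(a) - a*log(3) + a


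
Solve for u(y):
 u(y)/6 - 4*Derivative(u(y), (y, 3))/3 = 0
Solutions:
 u(y) = C3*exp(y/2) + (C1*sin(sqrt(3)*y/4) + C2*cos(sqrt(3)*y/4))*exp(-y/4)


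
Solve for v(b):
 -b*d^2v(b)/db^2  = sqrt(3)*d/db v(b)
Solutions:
 v(b) = C1 + C2*b^(1 - sqrt(3))


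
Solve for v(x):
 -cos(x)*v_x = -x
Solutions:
 v(x) = C1 + Integral(x/cos(x), x)


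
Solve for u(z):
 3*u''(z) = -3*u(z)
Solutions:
 u(z) = C1*sin(z) + C2*cos(z)


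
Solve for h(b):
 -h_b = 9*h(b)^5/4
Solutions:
 h(b) = -I*(1/(C1 + 9*b))^(1/4)
 h(b) = I*(1/(C1 + 9*b))^(1/4)
 h(b) = -(1/(C1 + 9*b))^(1/4)
 h(b) = (1/(C1 + 9*b))^(1/4)


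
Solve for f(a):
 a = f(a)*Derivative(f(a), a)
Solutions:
 f(a) = -sqrt(C1 + a^2)
 f(a) = sqrt(C1 + a^2)


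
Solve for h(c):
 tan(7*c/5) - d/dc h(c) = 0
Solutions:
 h(c) = C1 - 5*log(cos(7*c/5))/7


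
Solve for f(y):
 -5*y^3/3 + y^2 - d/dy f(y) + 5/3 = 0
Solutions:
 f(y) = C1 - 5*y^4/12 + y^3/3 + 5*y/3


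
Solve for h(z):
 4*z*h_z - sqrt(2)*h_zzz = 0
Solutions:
 h(z) = C1 + Integral(C2*airyai(sqrt(2)*z) + C3*airybi(sqrt(2)*z), z)


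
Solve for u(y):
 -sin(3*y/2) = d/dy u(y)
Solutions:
 u(y) = C1 + 2*cos(3*y/2)/3


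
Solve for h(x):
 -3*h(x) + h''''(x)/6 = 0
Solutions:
 h(x) = C1*exp(-2^(1/4)*sqrt(3)*x) + C2*exp(2^(1/4)*sqrt(3)*x) + C3*sin(2^(1/4)*sqrt(3)*x) + C4*cos(2^(1/4)*sqrt(3)*x)


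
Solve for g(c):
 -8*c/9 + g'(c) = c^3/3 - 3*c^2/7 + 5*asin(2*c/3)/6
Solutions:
 g(c) = C1 + c^4/12 - c^3/7 + 4*c^2/9 + 5*c*asin(2*c/3)/6 + 5*sqrt(9 - 4*c^2)/12


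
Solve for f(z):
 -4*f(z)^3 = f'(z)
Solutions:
 f(z) = -sqrt(2)*sqrt(-1/(C1 - 4*z))/2
 f(z) = sqrt(2)*sqrt(-1/(C1 - 4*z))/2


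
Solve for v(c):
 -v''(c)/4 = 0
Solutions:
 v(c) = C1 + C2*c


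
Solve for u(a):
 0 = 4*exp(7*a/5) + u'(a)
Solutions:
 u(a) = C1 - 20*exp(7*a/5)/7


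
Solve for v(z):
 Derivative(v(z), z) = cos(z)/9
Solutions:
 v(z) = C1 + sin(z)/9


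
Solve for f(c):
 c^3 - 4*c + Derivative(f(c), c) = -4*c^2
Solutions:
 f(c) = C1 - c^4/4 - 4*c^3/3 + 2*c^2


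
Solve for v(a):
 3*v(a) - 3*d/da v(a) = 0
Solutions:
 v(a) = C1*exp(a)


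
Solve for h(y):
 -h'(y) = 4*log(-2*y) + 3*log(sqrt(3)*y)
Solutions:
 h(y) = C1 - 7*y*log(y) + y*(-log(48) - log(3)/2 + 7 - 4*I*pi)


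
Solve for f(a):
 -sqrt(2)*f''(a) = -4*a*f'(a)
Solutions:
 f(a) = C1 + C2*erfi(2^(1/4)*a)


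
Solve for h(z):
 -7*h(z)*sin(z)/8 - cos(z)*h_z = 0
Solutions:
 h(z) = C1*cos(z)^(7/8)


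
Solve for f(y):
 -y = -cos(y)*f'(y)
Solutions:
 f(y) = C1 + Integral(y/cos(y), y)


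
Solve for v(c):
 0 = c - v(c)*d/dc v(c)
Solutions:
 v(c) = -sqrt(C1 + c^2)
 v(c) = sqrt(C1 + c^2)


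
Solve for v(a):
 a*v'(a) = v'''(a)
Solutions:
 v(a) = C1 + Integral(C2*airyai(a) + C3*airybi(a), a)


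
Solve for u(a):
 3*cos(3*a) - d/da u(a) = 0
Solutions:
 u(a) = C1 + sin(3*a)


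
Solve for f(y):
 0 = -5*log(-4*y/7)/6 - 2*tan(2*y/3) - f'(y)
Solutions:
 f(y) = C1 - 5*y*log(-y)/6 - 5*y*log(2)/3 + 5*y/6 + 5*y*log(7)/6 + 3*log(cos(2*y/3))


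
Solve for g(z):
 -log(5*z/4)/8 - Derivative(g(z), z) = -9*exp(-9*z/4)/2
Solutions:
 g(z) = C1 - z*log(z)/8 + z*(-log(5) + 1 + 2*log(2))/8 - 2*exp(-9*z/4)


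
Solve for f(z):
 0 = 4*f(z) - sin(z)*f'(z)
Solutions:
 f(z) = C1*(cos(z)^2 - 2*cos(z) + 1)/(cos(z)^2 + 2*cos(z) + 1)


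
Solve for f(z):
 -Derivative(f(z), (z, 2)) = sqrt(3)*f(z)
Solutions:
 f(z) = C1*sin(3^(1/4)*z) + C2*cos(3^(1/4)*z)


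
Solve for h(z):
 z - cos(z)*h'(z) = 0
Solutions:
 h(z) = C1 + Integral(z/cos(z), z)


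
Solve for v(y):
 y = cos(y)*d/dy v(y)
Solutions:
 v(y) = C1 + Integral(y/cos(y), y)


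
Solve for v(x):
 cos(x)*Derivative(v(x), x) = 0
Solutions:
 v(x) = C1


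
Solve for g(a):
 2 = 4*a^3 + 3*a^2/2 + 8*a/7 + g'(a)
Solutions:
 g(a) = C1 - a^4 - a^3/2 - 4*a^2/7 + 2*a


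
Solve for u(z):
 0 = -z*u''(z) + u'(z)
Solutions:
 u(z) = C1 + C2*z^2


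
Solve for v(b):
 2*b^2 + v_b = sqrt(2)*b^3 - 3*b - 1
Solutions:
 v(b) = C1 + sqrt(2)*b^4/4 - 2*b^3/3 - 3*b^2/2 - b


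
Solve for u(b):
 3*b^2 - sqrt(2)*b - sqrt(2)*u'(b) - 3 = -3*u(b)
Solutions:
 u(b) = C1*exp(3*sqrt(2)*b/2) - b^2 - sqrt(2)*b/3 + 7/9


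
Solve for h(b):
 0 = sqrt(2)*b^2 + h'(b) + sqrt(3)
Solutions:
 h(b) = C1 - sqrt(2)*b^3/3 - sqrt(3)*b


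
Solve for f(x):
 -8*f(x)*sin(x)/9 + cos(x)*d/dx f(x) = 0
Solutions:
 f(x) = C1/cos(x)^(8/9)


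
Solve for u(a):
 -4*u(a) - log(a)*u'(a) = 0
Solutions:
 u(a) = C1*exp(-4*li(a))


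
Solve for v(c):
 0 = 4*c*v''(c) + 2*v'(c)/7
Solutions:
 v(c) = C1 + C2*c^(13/14)


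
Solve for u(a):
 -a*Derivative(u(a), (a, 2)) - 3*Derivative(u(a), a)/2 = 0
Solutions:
 u(a) = C1 + C2/sqrt(a)


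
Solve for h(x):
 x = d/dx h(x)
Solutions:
 h(x) = C1 + x^2/2


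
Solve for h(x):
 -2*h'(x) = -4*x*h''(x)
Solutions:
 h(x) = C1 + C2*x^(3/2)


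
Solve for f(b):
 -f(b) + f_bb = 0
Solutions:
 f(b) = C1*exp(-b) + C2*exp(b)


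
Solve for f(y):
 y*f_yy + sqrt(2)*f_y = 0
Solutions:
 f(y) = C1 + C2*y^(1 - sqrt(2))


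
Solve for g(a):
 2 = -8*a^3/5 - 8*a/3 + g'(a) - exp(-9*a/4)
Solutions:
 g(a) = C1 + 2*a^4/5 + 4*a^2/3 + 2*a - 4*exp(-9*a/4)/9


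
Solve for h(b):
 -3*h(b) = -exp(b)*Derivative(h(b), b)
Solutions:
 h(b) = C1*exp(-3*exp(-b))


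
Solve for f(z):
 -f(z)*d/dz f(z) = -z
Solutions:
 f(z) = -sqrt(C1 + z^2)
 f(z) = sqrt(C1 + z^2)


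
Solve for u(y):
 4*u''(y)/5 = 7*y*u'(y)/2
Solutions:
 u(y) = C1 + C2*erfi(sqrt(35)*y/4)


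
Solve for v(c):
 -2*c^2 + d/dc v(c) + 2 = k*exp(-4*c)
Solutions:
 v(c) = C1 + 2*c^3/3 - 2*c - k*exp(-4*c)/4


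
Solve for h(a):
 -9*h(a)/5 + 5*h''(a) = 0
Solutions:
 h(a) = C1*exp(-3*a/5) + C2*exp(3*a/5)


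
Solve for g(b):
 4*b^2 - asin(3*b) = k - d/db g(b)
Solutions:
 g(b) = C1 - 4*b^3/3 + b*k + b*asin(3*b) + sqrt(1 - 9*b^2)/3


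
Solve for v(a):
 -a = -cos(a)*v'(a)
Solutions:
 v(a) = C1 + Integral(a/cos(a), a)


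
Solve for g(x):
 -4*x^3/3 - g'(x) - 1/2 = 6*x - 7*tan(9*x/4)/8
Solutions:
 g(x) = C1 - x^4/3 - 3*x^2 - x/2 - 7*log(cos(9*x/4))/18


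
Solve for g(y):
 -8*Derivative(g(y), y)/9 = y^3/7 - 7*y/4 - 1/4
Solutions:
 g(y) = C1 - 9*y^4/224 + 63*y^2/64 + 9*y/32


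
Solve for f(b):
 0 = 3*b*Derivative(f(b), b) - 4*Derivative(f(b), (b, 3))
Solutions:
 f(b) = C1 + Integral(C2*airyai(6^(1/3)*b/2) + C3*airybi(6^(1/3)*b/2), b)


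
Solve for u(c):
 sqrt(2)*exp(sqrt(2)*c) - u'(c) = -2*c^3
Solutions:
 u(c) = C1 + c^4/2 + exp(sqrt(2)*c)


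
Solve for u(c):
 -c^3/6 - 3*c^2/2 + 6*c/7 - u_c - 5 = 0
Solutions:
 u(c) = C1 - c^4/24 - c^3/2 + 3*c^2/7 - 5*c


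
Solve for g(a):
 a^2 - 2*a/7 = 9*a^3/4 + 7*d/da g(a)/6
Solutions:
 g(a) = C1 - 27*a^4/56 + 2*a^3/7 - 6*a^2/49


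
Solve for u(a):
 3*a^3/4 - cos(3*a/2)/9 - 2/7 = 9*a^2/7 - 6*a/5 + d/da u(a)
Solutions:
 u(a) = C1 + 3*a^4/16 - 3*a^3/7 + 3*a^2/5 - 2*a/7 - 2*sin(3*a/2)/27


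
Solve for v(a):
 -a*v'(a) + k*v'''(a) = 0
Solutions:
 v(a) = C1 + Integral(C2*airyai(a*(1/k)^(1/3)) + C3*airybi(a*(1/k)^(1/3)), a)


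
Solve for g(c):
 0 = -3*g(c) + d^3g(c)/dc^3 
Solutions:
 g(c) = C3*exp(3^(1/3)*c) + (C1*sin(3^(5/6)*c/2) + C2*cos(3^(5/6)*c/2))*exp(-3^(1/3)*c/2)


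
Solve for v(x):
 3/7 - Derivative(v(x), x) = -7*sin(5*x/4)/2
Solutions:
 v(x) = C1 + 3*x/7 - 14*cos(5*x/4)/5


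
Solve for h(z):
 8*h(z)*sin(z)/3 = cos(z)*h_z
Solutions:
 h(z) = C1/cos(z)^(8/3)


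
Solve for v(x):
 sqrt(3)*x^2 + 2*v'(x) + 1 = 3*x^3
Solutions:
 v(x) = C1 + 3*x^4/8 - sqrt(3)*x^3/6 - x/2


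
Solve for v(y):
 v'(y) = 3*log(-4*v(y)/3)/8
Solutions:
 -8*Integral(1/(log(-_y) - log(3) + 2*log(2)), (_y, v(y)))/3 = C1 - y


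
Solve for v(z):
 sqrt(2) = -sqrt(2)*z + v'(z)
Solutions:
 v(z) = C1 + sqrt(2)*z^2/2 + sqrt(2)*z


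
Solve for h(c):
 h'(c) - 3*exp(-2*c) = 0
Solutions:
 h(c) = C1 - 3*exp(-2*c)/2


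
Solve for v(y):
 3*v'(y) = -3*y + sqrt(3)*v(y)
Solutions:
 v(y) = C1*exp(sqrt(3)*y/3) + sqrt(3)*y + 3


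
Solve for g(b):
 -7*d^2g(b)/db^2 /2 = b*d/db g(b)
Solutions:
 g(b) = C1 + C2*erf(sqrt(7)*b/7)


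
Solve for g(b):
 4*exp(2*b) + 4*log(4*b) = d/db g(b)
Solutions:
 g(b) = C1 + 4*b*log(b) + 4*b*(-1 + 2*log(2)) + 2*exp(2*b)


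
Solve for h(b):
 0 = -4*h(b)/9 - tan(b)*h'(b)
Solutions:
 h(b) = C1/sin(b)^(4/9)


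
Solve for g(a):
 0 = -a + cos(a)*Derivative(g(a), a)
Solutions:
 g(a) = C1 + Integral(a/cos(a), a)


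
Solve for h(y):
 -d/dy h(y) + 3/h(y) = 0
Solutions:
 h(y) = -sqrt(C1 + 6*y)
 h(y) = sqrt(C1 + 6*y)


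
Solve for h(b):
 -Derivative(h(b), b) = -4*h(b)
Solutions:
 h(b) = C1*exp(4*b)


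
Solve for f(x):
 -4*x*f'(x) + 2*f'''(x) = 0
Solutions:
 f(x) = C1 + Integral(C2*airyai(2^(1/3)*x) + C3*airybi(2^(1/3)*x), x)


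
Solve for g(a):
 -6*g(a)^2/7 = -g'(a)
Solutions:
 g(a) = -7/(C1 + 6*a)


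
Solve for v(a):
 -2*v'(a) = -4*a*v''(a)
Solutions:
 v(a) = C1 + C2*a^(3/2)


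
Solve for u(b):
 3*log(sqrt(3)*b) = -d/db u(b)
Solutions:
 u(b) = C1 - 3*b*log(b) - 3*b*log(3)/2 + 3*b


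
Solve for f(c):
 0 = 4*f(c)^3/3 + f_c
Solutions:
 f(c) = -sqrt(6)*sqrt(-1/(C1 - 4*c))/2
 f(c) = sqrt(6)*sqrt(-1/(C1 - 4*c))/2


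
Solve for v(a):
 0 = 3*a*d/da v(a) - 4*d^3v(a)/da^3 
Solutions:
 v(a) = C1 + Integral(C2*airyai(6^(1/3)*a/2) + C3*airybi(6^(1/3)*a/2), a)


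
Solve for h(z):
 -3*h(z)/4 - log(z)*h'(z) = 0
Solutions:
 h(z) = C1*exp(-3*li(z)/4)


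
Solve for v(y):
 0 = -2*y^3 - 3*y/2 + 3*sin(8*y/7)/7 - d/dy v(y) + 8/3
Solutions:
 v(y) = C1 - y^4/2 - 3*y^2/4 + 8*y/3 - 3*cos(8*y/7)/8


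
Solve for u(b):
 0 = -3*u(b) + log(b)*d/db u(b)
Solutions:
 u(b) = C1*exp(3*li(b))


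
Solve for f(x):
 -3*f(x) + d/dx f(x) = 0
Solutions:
 f(x) = C1*exp(3*x)


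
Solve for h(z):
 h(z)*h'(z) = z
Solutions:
 h(z) = -sqrt(C1 + z^2)
 h(z) = sqrt(C1 + z^2)


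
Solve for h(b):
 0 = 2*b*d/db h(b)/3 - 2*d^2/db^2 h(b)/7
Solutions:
 h(b) = C1 + C2*erfi(sqrt(42)*b/6)


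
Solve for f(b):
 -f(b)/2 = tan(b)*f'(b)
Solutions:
 f(b) = C1/sqrt(sin(b))


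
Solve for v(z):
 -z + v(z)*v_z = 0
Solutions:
 v(z) = -sqrt(C1 + z^2)
 v(z) = sqrt(C1 + z^2)


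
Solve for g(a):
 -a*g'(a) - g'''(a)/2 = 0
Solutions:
 g(a) = C1 + Integral(C2*airyai(-2^(1/3)*a) + C3*airybi(-2^(1/3)*a), a)


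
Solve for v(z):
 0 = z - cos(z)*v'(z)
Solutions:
 v(z) = C1 + Integral(z/cos(z), z)


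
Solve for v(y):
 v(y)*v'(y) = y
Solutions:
 v(y) = -sqrt(C1 + y^2)
 v(y) = sqrt(C1 + y^2)


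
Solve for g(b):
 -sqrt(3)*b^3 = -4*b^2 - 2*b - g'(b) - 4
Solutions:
 g(b) = C1 + sqrt(3)*b^4/4 - 4*b^3/3 - b^2 - 4*b


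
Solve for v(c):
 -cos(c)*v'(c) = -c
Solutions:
 v(c) = C1 + Integral(c/cos(c), c)


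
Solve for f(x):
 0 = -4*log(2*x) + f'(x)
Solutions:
 f(x) = C1 + 4*x*log(x) - 4*x + x*log(16)


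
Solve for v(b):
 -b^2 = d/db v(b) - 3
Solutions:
 v(b) = C1 - b^3/3 + 3*b


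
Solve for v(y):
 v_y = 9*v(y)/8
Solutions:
 v(y) = C1*exp(9*y/8)


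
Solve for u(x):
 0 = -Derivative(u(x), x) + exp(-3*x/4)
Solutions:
 u(x) = C1 - 4*exp(-3*x/4)/3


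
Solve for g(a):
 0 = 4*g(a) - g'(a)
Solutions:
 g(a) = C1*exp(4*a)


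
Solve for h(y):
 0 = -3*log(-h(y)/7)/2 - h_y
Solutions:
 2*Integral(1/(log(-_y) - log(7)), (_y, h(y)))/3 = C1 - y


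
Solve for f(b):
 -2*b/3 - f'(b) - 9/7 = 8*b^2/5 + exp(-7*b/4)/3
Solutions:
 f(b) = C1 - 8*b^3/15 - b^2/3 - 9*b/7 + 4*exp(-7*b/4)/21


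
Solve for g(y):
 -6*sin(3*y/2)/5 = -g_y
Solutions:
 g(y) = C1 - 4*cos(3*y/2)/5


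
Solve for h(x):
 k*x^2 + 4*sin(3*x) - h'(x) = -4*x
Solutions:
 h(x) = C1 + k*x^3/3 + 2*x^2 - 4*cos(3*x)/3


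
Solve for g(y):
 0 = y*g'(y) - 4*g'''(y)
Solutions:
 g(y) = C1 + Integral(C2*airyai(2^(1/3)*y/2) + C3*airybi(2^(1/3)*y/2), y)


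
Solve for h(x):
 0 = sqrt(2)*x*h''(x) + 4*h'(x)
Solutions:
 h(x) = C1 + C2*x^(1 - 2*sqrt(2))


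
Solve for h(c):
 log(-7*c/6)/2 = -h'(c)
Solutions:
 h(c) = C1 - c*log(-c)/2 + c*(-log(7) + 1 + log(6))/2


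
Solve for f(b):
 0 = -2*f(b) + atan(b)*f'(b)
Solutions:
 f(b) = C1*exp(2*Integral(1/atan(b), b))


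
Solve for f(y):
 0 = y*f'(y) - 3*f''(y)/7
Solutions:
 f(y) = C1 + C2*erfi(sqrt(42)*y/6)


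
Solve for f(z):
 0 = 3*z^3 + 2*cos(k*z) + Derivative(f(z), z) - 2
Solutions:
 f(z) = C1 - 3*z^4/4 + 2*z - 2*sin(k*z)/k


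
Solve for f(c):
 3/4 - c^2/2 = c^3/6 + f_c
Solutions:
 f(c) = C1 - c^4/24 - c^3/6 + 3*c/4


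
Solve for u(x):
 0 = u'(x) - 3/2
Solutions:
 u(x) = C1 + 3*x/2


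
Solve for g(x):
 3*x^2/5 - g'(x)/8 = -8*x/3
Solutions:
 g(x) = C1 + 8*x^3/5 + 32*x^2/3


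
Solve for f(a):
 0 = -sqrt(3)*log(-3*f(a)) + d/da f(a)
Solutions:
 -sqrt(3)*Integral(1/(log(-_y) + log(3)), (_y, f(a)))/3 = C1 - a


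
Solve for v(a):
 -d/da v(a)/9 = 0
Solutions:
 v(a) = C1


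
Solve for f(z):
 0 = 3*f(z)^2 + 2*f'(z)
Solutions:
 f(z) = 2/(C1 + 3*z)


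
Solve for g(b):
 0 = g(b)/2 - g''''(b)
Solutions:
 g(b) = C1*exp(-2^(3/4)*b/2) + C2*exp(2^(3/4)*b/2) + C3*sin(2^(3/4)*b/2) + C4*cos(2^(3/4)*b/2)


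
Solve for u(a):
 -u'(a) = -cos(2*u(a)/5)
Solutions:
 -a - 5*log(sin(2*u(a)/5) - 1)/4 + 5*log(sin(2*u(a)/5) + 1)/4 = C1


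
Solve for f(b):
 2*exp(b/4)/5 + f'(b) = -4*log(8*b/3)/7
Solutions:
 f(b) = C1 - 4*b*log(b)/7 + 4*b*(-3*log(2) + 1 + log(3))/7 - 8*exp(b/4)/5


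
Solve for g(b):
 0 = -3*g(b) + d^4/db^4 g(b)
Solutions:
 g(b) = C1*exp(-3^(1/4)*b) + C2*exp(3^(1/4)*b) + C3*sin(3^(1/4)*b) + C4*cos(3^(1/4)*b)


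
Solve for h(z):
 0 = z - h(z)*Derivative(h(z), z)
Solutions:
 h(z) = -sqrt(C1 + z^2)
 h(z) = sqrt(C1 + z^2)


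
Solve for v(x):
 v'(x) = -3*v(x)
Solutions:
 v(x) = C1*exp(-3*x)


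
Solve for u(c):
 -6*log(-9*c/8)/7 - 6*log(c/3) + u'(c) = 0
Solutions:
 u(c) = C1 + 48*c*log(c)/7 + 6*c*(-8 - 5*log(3) - 3*log(2) + I*pi)/7


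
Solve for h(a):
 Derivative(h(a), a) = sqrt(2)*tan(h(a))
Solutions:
 h(a) = pi - asin(C1*exp(sqrt(2)*a))
 h(a) = asin(C1*exp(sqrt(2)*a))


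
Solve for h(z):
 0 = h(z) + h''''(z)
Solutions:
 h(z) = (C1*sin(sqrt(2)*z/2) + C2*cos(sqrt(2)*z/2))*exp(-sqrt(2)*z/2) + (C3*sin(sqrt(2)*z/2) + C4*cos(sqrt(2)*z/2))*exp(sqrt(2)*z/2)


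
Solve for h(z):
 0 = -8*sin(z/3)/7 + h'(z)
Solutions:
 h(z) = C1 - 24*cos(z/3)/7


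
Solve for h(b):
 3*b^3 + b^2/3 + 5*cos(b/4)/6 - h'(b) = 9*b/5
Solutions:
 h(b) = C1 + 3*b^4/4 + b^3/9 - 9*b^2/10 + 10*sin(b/4)/3


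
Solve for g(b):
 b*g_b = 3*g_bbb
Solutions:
 g(b) = C1 + Integral(C2*airyai(3^(2/3)*b/3) + C3*airybi(3^(2/3)*b/3), b)


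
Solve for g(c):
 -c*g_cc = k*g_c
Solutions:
 g(c) = C1 + c^(1 - re(k))*(C2*sin(log(c)*Abs(im(k))) + C3*cos(log(c)*im(k)))


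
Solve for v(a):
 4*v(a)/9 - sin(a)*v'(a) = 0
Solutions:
 v(a) = C1*(cos(a) - 1)^(2/9)/(cos(a) + 1)^(2/9)


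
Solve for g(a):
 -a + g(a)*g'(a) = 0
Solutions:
 g(a) = -sqrt(C1 + a^2)
 g(a) = sqrt(C1 + a^2)


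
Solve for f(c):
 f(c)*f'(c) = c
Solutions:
 f(c) = -sqrt(C1 + c^2)
 f(c) = sqrt(C1 + c^2)


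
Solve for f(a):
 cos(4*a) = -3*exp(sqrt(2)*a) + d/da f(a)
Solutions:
 f(a) = C1 + 3*sqrt(2)*exp(sqrt(2)*a)/2 + sin(4*a)/4


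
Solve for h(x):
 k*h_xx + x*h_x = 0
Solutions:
 h(x) = C1 + C2*sqrt(k)*erf(sqrt(2)*x*sqrt(1/k)/2)


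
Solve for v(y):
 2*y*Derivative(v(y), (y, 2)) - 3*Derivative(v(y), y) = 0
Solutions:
 v(y) = C1 + C2*y^(5/2)


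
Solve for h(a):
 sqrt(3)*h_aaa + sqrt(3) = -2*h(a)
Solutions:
 h(a) = C3*exp(-2^(1/3)*3^(5/6)*a/3) + (C1*sin(6^(1/3)*a/2) + C2*cos(6^(1/3)*a/2))*exp(2^(1/3)*3^(5/6)*a/6) - sqrt(3)/2


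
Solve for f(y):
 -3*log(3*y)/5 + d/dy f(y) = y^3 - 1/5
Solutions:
 f(y) = C1 + y^4/4 + 3*y*log(y)/5 - 4*y/5 + 3*y*log(3)/5


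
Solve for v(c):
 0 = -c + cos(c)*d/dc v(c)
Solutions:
 v(c) = C1 + Integral(c/cos(c), c)


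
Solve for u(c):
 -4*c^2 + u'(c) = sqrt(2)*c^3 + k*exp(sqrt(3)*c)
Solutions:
 u(c) = C1 + sqrt(2)*c^4/4 + 4*c^3/3 + sqrt(3)*k*exp(sqrt(3)*c)/3


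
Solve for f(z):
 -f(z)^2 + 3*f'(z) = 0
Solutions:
 f(z) = -3/(C1 + z)


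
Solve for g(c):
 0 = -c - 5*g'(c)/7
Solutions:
 g(c) = C1 - 7*c^2/10


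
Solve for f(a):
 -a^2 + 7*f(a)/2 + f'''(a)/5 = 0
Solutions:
 f(a) = C3*exp(-2^(2/3)*35^(1/3)*a/2) + 2*a^2/7 + (C1*sin(2^(2/3)*sqrt(3)*35^(1/3)*a/4) + C2*cos(2^(2/3)*sqrt(3)*35^(1/3)*a/4))*exp(2^(2/3)*35^(1/3)*a/4)


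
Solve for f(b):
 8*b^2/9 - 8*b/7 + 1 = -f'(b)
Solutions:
 f(b) = C1 - 8*b^3/27 + 4*b^2/7 - b


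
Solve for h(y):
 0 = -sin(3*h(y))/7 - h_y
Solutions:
 y/7 + log(cos(3*h(y)) - 1)/6 - log(cos(3*h(y)) + 1)/6 = C1


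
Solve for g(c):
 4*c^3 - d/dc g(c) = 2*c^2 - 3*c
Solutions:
 g(c) = C1 + c^4 - 2*c^3/3 + 3*c^2/2


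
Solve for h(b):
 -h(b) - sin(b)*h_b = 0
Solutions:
 h(b) = C1*sqrt(cos(b) + 1)/sqrt(cos(b) - 1)


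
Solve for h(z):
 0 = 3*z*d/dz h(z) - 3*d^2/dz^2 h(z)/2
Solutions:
 h(z) = C1 + C2*erfi(z)


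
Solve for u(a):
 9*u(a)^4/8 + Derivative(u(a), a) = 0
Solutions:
 u(a) = (-3^(2/3)/3 - 3^(1/6)*I)*(1/(C1 + 9*a))^(1/3)
 u(a) = (-3^(2/3)/3 + 3^(1/6)*I)*(1/(C1 + 9*a))^(1/3)
 u(a) = 2*(1/(C1 + 27*a))^(1/3)


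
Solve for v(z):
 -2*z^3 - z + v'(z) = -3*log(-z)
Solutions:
 v(z) = C1 + z^4/2 + z^2/2 - 3*z*log(-z) + 3*z


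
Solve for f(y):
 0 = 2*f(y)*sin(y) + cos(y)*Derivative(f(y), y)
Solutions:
 f(y) = C1*cos(y)^2


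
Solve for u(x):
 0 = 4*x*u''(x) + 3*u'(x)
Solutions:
 u(x) = C1 + C2*x^(1/4)


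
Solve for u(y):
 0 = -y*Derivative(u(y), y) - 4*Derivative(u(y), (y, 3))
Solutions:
 u(y) = C1 + Integral(C2*airyai(-2^(1/3)*y/2) + C3*airybi(-2^(1/3)*y/2), y)


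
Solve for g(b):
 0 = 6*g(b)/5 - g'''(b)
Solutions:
 g(b) = C3*exp(5^(2/3)*6^(1/3)*b/5) + (C1*sin(2^(1/3)*3^(5/6)*5^(2/3)*b/10) + C2*cos(2^(1/3)*3^(5/6)*5^(2/3)*b/10))*exp(-5^(2/3)*6^(1/3)*b/10)


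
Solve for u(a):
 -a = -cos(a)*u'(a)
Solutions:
 u(a) = C1 + Integral(a/cos(a), a)


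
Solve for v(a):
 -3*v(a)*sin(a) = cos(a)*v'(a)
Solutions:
 v(a) = C1*cos(a)^3


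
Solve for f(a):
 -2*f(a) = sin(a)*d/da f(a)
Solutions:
 f(a) = C1*(cos(a) + 1)/(cos(a) - 1)


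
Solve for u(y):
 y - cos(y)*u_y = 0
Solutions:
 u(y) = C1 + Integral(y/cos(y), y)


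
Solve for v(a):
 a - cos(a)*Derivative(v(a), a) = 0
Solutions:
 v(a) = C1 + Integral(a/cos(a), a)


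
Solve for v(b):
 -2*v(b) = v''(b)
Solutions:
 v(b) = C1*sin(sqrt(2)*b) + C2*cos(sqrt(2)*b)


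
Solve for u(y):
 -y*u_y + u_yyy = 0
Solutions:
 u(y) = C1 + Integral(C2*airyai(y) + C3*airybi(y), y)


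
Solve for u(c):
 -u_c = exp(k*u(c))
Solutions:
 u(c) = Piecewise((log(1/(C1*k + c*k))/k, Ne(k, 0)), (nan, True))
 u(c) = Piecewise((C1 - c, Eq(k, 0)), (nan, True))


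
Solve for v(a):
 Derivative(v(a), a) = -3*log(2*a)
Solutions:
 v(a) = C1 - 3*a*log(a) - a*log(8) + 3*a


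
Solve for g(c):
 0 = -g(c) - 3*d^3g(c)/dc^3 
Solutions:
 g(c) = C3*exp(-3^(2/3)*c/3) + (C1*sin(3^(1/6)*c/2) + C2*cos(3^(1/6)*c/2))*exp(3^(2/3)*c/6)


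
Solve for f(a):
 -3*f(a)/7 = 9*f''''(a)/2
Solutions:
 f(a) = (C1*sin(42^(3/4)*a/42) + C2*cos(42^(3/4)*a/42))*exp(-42^(3/4)*a/42) + (C3*sin(42^(3/4)*a/42) + C4*cos(42^(3/4)*a/42))*exp(42^(3/4)*a/42)


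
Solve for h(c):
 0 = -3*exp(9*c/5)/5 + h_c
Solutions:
 h(c) = C1 + exp(9*c/5)/3


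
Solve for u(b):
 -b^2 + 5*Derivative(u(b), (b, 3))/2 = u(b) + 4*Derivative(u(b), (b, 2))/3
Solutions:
 u(b) = C1*exp(b*(-(135*sqrt(19249) + 18737)^(1/3) - 64/(135*sqrt(19249) + 18737)^(1/3) + 16)/90)*sin(sqrt(3)*b*(-(135*sqrt(19249) + 18737)^(1/3) + 64/(135*sqrt(19249) + 18737)^(1/3))/90) + C2*exp(b*(-(135*sqrt(19249) + 18737)^(1/3) - 64/(135*sqrt(19249) + 18737)^(1/3) + 16)/90)*cos(sqrt(3)*b*(-(135*sqrt(19249) + 18737)^(1/3) + 64/(135*sqrt(19249) + 18737)^(1/3))/90) + C3*exp(b*(64/(135*sqrt(19249) + 18737)^(1/3) + 8 + (135*sqrt(19249) + 18737)^(1/3))/45) - b^2 + 8/3


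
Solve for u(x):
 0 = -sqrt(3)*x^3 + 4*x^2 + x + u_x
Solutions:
 u(x) = C1 + sqrt(3)*x^4/4 - 4*x^3/3 - x^2/2


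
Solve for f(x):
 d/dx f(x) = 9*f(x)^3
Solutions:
 f(x) = -sqrt(2)*sqrt(-1/(C1 + 9*x))/2
 f(x) = sqrt(2)*sqrt(-1/(C1 + 9*x))/2


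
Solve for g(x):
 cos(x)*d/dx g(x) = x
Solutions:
 g(x) = C1 + Integral(x/cos(x), x)


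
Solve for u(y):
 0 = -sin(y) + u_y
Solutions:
 u(y) = C1 - cos(y)


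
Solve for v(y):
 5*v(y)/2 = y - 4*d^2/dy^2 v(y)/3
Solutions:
 v(y) = C1*sin(sqrt(30)*y/4) + C2*cos(sqrt(30)*y/4) + 2*y/5


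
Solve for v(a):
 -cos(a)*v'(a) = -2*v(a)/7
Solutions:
 v(a) = C1*(sin(a) + 1)^(1/7)/(sin(a) - 1)^(1/7)


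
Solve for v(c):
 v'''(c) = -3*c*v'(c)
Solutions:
 v(c) = C1 + Integral(C2*airyai(-3^(1/3)*c) + C3*airybi(-3^(1/3)*c), c)


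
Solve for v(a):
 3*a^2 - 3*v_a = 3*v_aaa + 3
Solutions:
 v(a) = C1 + C2*sin(a) + C3*cos(a) + a^3/3 - 3*a


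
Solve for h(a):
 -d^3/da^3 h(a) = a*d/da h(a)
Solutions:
 h(a) = C1 + Integral(C2*airyai(-a) + C3*airybi(-a), a)


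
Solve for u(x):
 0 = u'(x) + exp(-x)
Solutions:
 u(x) = C1 + exp(-x)


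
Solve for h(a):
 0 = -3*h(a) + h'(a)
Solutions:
 h(a) = C1*exp(3*a)


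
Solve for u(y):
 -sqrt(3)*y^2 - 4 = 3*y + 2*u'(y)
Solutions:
 u(y) = C1 - sqrt(3)*y^3/6 - 3*y^2/4 - 2*y


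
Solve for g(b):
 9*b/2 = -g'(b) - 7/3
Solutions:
 g(b) = C1 - 9*b^2/4 - 7*b/3


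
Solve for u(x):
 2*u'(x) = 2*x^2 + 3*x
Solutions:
 u(x) = C1 + x^3/3 + 3*x^2/4


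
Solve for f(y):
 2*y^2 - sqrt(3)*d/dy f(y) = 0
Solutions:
 f(y) = C1 + 2*sqrt(3)*y^3/9


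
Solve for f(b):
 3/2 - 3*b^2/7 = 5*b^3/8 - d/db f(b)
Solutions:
 f(b) = C1 + 5*b^4/32 + b^3/7 - 3*b/2


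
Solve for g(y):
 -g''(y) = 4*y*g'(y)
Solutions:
 g(y) = C1 + C2*erf(sqrt(2)*y)


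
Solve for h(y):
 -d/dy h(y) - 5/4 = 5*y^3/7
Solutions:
 h(y) = C1 - 5*y^4/28 - 5*y/4


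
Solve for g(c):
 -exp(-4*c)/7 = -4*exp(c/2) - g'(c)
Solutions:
 g(c) = C1 - 8*exp(c/2) - exp(-4*c)/28


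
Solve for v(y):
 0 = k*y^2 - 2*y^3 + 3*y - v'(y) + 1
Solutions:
 v(y) = C1 + k*y^3/3 - y^4/2 + 3*y^2/2 + y


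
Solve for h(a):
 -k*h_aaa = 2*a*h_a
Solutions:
 h(a) = C1 + Integral(C2*airyai(2^(1/3)*a*(-1/k)^(1/3)) + C3*airybi(2^(1/3)*a*(-1/k)^(1/3)), a)


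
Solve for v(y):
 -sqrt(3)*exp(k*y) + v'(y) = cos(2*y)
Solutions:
 v(y) = C1 + sin(2*y)/2 + sqrt(3)*exp(k*y)/k


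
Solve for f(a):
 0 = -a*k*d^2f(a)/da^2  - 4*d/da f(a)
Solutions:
 f(a) = C1 + a^(((re(k) - 4)*re(k) + im(k)^2)/(re(k)^2 + im(k)^2))*(C2*sin(4*log(a)*Abs(im(k))/(re(k)^2 + im(k)^2)) + C3*cos(4*log(a)*im(k)/(re(k)^2 + im(k)^2)))


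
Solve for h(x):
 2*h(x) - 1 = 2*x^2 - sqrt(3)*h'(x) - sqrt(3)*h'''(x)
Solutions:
 h(x) = C1*exp(-sqrt(3)*x*(-(3 + sqrt(10))^(1/3) + (3 + sqrt(10))^(-1/3))/6)*sin(x*((3 + sqrt(10))^(-1/3) + (3 + sqrt(10))^(1/3))/2) + C2*exp(-sqrt(3)*x*(-(3 + sqrt(10))^(1/3) + (3 + sqrt(10))^(-1/3))/6)*cos(x*((3 + sqrt(10))^(-1/3) + (3 + sqrt(10))^(1/3))/2) + C3*exp(sqrt(3)*x*(-(3 + sqrt(10))^(1/3) + (3 + sqrt(10))^(-1/3))/3) + x^2 - sqrt(3)*x + 2


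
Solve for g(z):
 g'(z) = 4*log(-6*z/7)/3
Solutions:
 g(z) = C1 + 4*z*log(-z)/3 + 4*z*(-log(7) - 1 + log(6))/3


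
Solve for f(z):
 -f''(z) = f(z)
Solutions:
 f(z) = C1*sin(z) + C2*cos(z)


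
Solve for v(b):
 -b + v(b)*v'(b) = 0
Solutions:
 v(b) = -sqrt(C1 + b^2)
 v(b) = sqrt(C1 + b^2)


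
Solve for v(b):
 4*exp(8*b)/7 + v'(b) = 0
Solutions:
 v(b) = C1 - exp(8*b)/14


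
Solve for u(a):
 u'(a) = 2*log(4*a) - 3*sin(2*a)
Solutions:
 u(a) = C1 + 2*a*log(a) - 2*a + 4*a*log(2) + 3*cos(2*a)/2


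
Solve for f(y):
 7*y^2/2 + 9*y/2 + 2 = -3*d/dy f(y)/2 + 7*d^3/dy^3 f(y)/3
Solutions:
 f(y) = C1 + C2*exp(-3*sqrt(14)*y/14) + C3*exp(3*sqrt(14)*y/14) - 7*y^3/9 - 3*y^2/2 - 232*y/27


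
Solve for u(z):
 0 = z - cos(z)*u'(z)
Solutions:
 u(z) = C1 + Integral(z/cos(z), z)


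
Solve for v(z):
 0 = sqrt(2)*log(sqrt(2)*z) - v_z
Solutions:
 v(z) = C1 + sqrt(2)*z*log(z) - sqrt(2)*z + sqrt(2)*z*log(2)/2


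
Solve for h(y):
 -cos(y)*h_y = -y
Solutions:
 h(y) = C1 + Integral(y/cos(y), y)


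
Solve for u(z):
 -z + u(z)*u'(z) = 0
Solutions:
 u(z) = -sqrt(C1 + z^2)
 u(z) = sqrt(C1 + z^2)


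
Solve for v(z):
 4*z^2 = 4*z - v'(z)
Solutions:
 v(z) = C1 - 4*z^3/3 + 2*z^2


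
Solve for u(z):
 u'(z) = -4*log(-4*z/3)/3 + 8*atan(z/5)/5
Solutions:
 u(z) = C1 - 4*z*log(-z)/3 + 8*z*atan(z/5)/5 - 8*z*log(2)/3 + 4*z/3 + 4*z*log(3)/3 - 4*log(z^2 + 25)


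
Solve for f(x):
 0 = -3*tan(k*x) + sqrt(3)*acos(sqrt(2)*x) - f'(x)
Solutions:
 f(x) = C1 + sqrt(3)*(x*acos(sqrt(2)*x) - sqrt(2)*sqrt(1 - 2*x^2)/2) - 3*Piecewise((-log(cos(k*x))/k, Ne(k, 0)), (0, True))


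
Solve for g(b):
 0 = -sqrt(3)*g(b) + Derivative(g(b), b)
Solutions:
 g(b) = C1*exp(sqrt(3)*b)


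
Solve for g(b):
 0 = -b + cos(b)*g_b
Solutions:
 g(b) = C1 + Integral(b/cos(b), b)


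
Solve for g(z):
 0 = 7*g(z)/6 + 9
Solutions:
 g(z) = -54/7


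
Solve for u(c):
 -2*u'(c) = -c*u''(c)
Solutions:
 u(c) = C1 + C2*c^3


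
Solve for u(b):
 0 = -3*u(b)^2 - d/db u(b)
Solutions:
 u(b) = 1/(C1 + 3*b)


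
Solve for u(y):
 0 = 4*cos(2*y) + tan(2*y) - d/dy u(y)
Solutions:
 u(y) = C1 - log(cos(2*y))/2 + 2*sin(2*y)


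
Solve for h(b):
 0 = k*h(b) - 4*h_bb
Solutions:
 h(b) = C1*exp(-b*sqrt(k)/2) + C2*exp(b*sqrt(k)/2)


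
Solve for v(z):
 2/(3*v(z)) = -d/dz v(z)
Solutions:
 v(z) = -sqrt(C1 - 12*z)/3
 v(z) = sqrt(C1 - 12*z)/3


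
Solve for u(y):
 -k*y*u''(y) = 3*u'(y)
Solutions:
 u(y) = C1 + y^(((re(k) - 3)*re(k) + im(k)^2)/(re(k)^2 + im(k)^2))*(C2*sin(3*log(y)*Abs(im(k))/(re(k)^2 + im(k)^2)) + C3*cos(3*log(y)*im(k)/(re(k)^2 + im(k)^2)))


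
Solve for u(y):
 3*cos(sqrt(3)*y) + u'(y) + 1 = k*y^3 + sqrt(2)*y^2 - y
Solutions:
 u(y) = C1 + k*y^4/4 + sqrt(2)*y^3/3 - y^2/2 - y - sqrt(3)*sin(sqrt(3)*y)


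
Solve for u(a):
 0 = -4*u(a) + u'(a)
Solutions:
 u(a) = C1*exp(4*a)


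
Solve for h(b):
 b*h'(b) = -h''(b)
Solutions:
 h(b) = C1 + C2*erf(sqrt(2)*b/2)


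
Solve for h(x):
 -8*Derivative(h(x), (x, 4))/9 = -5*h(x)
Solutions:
 h(x) = C1*exp(-10^(1/4)*sqrt(3)*x/2) + C2*exp(10^(1/4)*sqrt(3)*x/2) + C3*sin(10^(1/4)*sqrt(3)*x/2) + C4*cos(10^(1/4)*sqrt(3)*x/2)


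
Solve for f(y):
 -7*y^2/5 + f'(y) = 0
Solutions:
 f(y) = C1 + 7*y^3/15


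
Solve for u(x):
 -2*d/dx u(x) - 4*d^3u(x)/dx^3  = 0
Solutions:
 u(x) = C1 + C2*sin(sqrt(2)*x/2) + C3*cos(sqrt(2)*x/2)


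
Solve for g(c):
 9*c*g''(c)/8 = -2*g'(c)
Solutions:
 g(c) = C1 + C2/c^(7/9)


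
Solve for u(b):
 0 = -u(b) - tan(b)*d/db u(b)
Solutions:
 u(b) = C1/sin(b)


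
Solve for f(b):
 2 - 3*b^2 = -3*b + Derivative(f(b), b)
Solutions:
 f(b) = C1 - b^3 + 3*b^2/2 + 2*b


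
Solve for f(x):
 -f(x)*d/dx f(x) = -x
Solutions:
 f(x) = -sqrt(C1 + x^2)
 f(x) = sqrt(C1 + x^2)


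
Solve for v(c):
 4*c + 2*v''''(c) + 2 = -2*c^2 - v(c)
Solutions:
 v(c) = -2*c^2 - 4*c + (C1*sin(2^(1/4)*c/2) + C2*cos(2^(1/4)*c/2))*exp(-2^(1/4)*c/2) + (C3*sin(2^(1/4)*c/2) + C4*cos(2^(1/4)*c/2))*exp(2^(1/4)*c/2) - 2


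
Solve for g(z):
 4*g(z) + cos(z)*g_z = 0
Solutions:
 g(z) = C1*(sin(z)^2 - 2*sin(z) + 1)/(sin(z)^2 + 2*sin(z) + 1)


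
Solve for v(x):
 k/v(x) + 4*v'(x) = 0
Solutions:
 v(x) = -sqrt(C1 - 2*k*x)/2
 v(x) = sqrt(C1 - 2*k*x)/2


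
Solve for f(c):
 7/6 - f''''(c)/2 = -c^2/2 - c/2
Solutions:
 f(c) = C1 + C2*c + C3*c^2 + C4*c^3 + c^6/360 + c^5/120 + 7*c^4/72


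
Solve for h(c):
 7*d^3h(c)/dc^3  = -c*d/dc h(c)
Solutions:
 h(c) = C1 + Integral(C2*airyai(-7^(2/3)*c/7) + C3*airybi(-7^(2/3)*c/7), c)


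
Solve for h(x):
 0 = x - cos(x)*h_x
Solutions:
 h(x) = C1 + Integral(x/cos(x), x)


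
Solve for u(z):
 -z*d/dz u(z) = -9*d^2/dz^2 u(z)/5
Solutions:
 u(z) = C1 + C2*erfi(sqrt(10)*z/6)


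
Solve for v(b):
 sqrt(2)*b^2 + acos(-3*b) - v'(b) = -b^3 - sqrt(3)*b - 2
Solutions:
 v(b) = C1 + b^4/4 + sqrt(2)*b^3/3 + sqrt(3)*b^2/2 + b*acos(-3*b) + 2*b + sqrt(1 - 9*b^2)/3


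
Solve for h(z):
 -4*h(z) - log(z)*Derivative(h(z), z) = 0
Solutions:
 h(z) = C1*exp(-4*li(z))


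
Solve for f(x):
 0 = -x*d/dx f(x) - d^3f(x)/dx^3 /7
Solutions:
 f(x) = C1 + Integral(C2*airyai(-7^(1/3)*x) + C3*airybi(-7^(1/3)*x), x)


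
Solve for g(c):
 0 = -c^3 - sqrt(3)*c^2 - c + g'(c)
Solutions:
 g(c) = C1 + c^4/4 + sqrt(3)*c^3/3 + c^2/2


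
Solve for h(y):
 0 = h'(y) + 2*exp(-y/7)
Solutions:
 h(y) = C1 + 14*exp(-y/7)


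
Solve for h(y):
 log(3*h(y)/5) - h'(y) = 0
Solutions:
 -Integral(1/(log(_y) - log(5) + log(3)), (_y, h(y))) = C1 - y


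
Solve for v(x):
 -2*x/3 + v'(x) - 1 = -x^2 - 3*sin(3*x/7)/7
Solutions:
 v(x) = C1 - x^3/3 + x^2/3 + x + cos(3*x/7)


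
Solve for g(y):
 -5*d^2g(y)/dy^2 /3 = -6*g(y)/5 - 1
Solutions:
 g(y) = C1*exp(-3*sqrt(2)*y/5) + C2*exp(3*sqrt(2)*y/5) - 5/6


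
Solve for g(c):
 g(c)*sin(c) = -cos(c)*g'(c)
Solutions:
 g(c) = C1*cos(c)


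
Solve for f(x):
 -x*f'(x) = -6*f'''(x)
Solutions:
 f(x) = C1 + Integral(C2*airyai(6^(2/3)*x/6) + C3*airybi(6^(2/3)*x/6), x)


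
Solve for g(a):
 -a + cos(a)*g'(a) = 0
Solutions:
 g(a) = C1 + Integral(a/cos(a), a)


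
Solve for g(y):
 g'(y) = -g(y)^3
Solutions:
 g(y) = -sqrt(2)*sqrt(-1/(C1 - y))/2
 g(y) = sqrt(2)*sqrt(-1/(C1 - y))/2


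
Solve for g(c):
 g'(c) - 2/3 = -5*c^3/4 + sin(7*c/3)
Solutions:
 g(c) = C1 - 5*c^4/16 + 2*c/3 - 3*cos(7*c/3)/7


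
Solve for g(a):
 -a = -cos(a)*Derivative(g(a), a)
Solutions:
 g(a) = C1 + Integral(a/cos(a), a)


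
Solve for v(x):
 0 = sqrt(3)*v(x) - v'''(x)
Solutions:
 v(x) = C3*exp(3^(1/6)*x) + (C1*sin(3^(2/3)*x/2) + C2*cos(3^(2/3)*x/2))*exp(-3^(1/6)*x/2)


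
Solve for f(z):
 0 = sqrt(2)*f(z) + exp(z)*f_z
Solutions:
 f(z) = C1*exp(sqrt(2)*exp(-z))
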